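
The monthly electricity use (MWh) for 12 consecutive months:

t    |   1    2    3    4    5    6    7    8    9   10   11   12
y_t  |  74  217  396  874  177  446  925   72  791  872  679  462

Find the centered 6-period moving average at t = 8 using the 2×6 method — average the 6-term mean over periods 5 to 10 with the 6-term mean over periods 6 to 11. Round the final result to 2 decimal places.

589.00

Sum over 5–10: 177 + 446 + 925 + 72 + 791 + 872 = 3283
Sum over 6–11: 446 + 925 + 72 + 791 + 872 + 679 = 3785
CMA at t=8 = (3283 + 3785) / (2·6) = 7068 / 12 = 589.00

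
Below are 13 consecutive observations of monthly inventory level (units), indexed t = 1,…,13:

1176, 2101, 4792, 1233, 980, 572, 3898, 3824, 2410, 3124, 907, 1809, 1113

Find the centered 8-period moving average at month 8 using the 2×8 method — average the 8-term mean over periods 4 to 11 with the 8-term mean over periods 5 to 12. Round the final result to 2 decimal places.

Sum over 4–11: 1233 + 980 + 572 + 3898 + 3824 + 2410 + 3124 + 907 = 16948
Sum over 5–12: 980 + 572 + 3898 + 3824 + 2410 + 3124 + 907 + 1809 = 17524
CMA at t=8 = (16948 + 17524) / (2·8) = 34472 / 16 = 2154.50

2154.50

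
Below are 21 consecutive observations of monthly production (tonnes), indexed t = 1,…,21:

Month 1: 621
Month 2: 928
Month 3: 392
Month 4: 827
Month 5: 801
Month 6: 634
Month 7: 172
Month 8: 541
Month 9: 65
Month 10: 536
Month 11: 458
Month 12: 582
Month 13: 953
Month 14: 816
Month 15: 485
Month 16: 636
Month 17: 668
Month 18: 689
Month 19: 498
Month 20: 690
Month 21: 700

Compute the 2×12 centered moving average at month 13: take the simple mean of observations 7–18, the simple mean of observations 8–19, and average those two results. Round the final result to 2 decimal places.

Sum over 7–18: 172 + 541 + 65 + 536 + 458 + 582 + 953 + 816 + 485 + 636 + 668 + 689 = 6601
Sum over 8–19: 541 + 65 + 536 + 458 + 582 + 953 + 816 + 485 + 636 + 668 + 689 + 498 = 6927
CMA at t=13 = (6601 + 6927) / (2·12) = 13528 / 24 = 563.67

563.67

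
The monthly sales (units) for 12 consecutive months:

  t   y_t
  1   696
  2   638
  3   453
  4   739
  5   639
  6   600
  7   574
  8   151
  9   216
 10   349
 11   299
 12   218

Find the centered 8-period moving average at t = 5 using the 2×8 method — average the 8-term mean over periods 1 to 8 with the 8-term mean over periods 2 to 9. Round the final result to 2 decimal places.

Sum over 1–8: 696 + 638 + 453 + 739 + 639 + 600 + 574 + 151 = 4490
Sum over 2–9: 638 + 453 + 739 + 639 + 600 + 574 + 151 + 216 = 4010
CMA at t=5 = (4490 + 4010) / (2·8) = 8500 / 16 = 531.25

531.25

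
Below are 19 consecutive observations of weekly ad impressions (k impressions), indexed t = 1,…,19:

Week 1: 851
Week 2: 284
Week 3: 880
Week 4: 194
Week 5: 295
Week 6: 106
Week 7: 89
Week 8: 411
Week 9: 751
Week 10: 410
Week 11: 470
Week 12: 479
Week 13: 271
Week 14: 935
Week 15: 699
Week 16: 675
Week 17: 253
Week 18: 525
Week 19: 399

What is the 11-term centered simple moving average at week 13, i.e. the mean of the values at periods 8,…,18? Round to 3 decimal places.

534.455

Sum of periods 8–18: 411 + 751 + 410 + 470 + 479 + 271 + 935 + 699 + 675 + 253 + 525 = 5879
Divide by 11: 5879 / 11 = 534.455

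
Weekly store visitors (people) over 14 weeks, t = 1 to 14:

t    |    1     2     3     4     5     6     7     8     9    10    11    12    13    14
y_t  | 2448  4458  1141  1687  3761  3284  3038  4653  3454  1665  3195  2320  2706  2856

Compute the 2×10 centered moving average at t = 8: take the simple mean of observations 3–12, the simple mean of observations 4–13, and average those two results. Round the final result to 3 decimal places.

2898.050

Sum over 3–12: 1141 + 1687 + 3761 + 3284 + 3038 + 4653 + 3454 + 1665 + 3195 + 2320 = 28198
Sum over 4–13: 1687 + 3761 + 3284 + 3038 + 4653 + 3454 + 1665 + 3195 + 2320 + 2706 = 29763
CMA at t=8 = (28198 + 29763) / (2·10) = 57961 / 20 = 2898.050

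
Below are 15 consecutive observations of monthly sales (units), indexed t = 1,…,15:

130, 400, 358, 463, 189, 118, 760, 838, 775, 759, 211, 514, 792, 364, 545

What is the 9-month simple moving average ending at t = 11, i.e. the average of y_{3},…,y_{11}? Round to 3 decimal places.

496.778

Sum of periods 3–11: 358 + 463 + 189 + 118 + 760 + 838 + 775 + 759 + 211 = 4471
Divide by 9: 4471 / 9 = 496.778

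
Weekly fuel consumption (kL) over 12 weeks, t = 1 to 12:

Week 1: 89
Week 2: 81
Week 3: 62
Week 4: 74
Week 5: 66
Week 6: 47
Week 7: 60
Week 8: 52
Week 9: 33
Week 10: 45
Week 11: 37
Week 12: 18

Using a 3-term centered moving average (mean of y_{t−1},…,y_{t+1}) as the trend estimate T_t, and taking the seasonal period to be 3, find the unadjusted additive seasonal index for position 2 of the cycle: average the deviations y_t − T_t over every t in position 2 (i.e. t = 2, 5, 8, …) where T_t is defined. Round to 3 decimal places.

Season position 2 occurs at t = 2, 5, 8, 11 (where T_t is defined).
t=2: T_2 = 77.33333; y_2 − T_2 = 81 − 77.33333 = 3.66667
t=5: T_5 = 62.33333; y_5 − T_5 = 66 − 62.33333 = 3.66667
t=8: T_8 = 48.33333; y_8 − T_8 = 52 − 48.33333 = 3.66667
t=11: T_11 = 33.33333; y_11 − T_11 = 37 − 33.33333 = 3.66667
Mean deviation: (3.66667 + 3.66667 + 3.66667 + 3.66667) / 4 = 3.667

3.667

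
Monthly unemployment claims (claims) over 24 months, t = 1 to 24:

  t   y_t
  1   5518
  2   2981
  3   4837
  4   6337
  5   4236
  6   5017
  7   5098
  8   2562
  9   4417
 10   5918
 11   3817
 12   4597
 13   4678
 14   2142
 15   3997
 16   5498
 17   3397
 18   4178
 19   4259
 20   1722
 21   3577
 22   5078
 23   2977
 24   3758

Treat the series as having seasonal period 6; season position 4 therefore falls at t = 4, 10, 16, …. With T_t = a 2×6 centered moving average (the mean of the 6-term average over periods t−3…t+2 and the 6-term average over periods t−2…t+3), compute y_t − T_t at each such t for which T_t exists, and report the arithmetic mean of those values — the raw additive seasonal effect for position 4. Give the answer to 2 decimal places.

Season position 4 occurs at t = 4, 10, 16 (where T_t is defined).
t=4: T_4 = 4786.0000; y_4 − T_4 = 6337 − 4786.0000 = 1551.0000
t=10: T_10 = 4366.5000; y_10 − T_10 = 5918 − 4366.5000 = 1551.5000
t=16: T_16 = 3946.7500; y_16 − T_16 = 5498 − 3946.7500 = 1551.2500
Mean deviation: (1551.0000 + 1551.5000 + 1551.2500) / 3 = 1551.25

1551.25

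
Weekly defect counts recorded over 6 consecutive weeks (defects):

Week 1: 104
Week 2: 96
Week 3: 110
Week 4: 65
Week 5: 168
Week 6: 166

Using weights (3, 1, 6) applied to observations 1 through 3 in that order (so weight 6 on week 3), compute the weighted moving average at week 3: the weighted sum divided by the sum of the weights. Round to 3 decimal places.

Weighted sum: 3·104 + 1·96 + 6·110 = 312 + 96 + 660 = 1068
Weight total: 3 + 1 + 6 = 10
WMA = 1068 / 10 = 106.800

106.800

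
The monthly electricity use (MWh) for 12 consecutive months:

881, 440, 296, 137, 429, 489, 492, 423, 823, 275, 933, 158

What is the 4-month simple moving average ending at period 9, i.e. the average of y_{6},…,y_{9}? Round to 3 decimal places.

Sum of periods 6–9: 489 + 492 + 423 + 823 = 2227
Divide by 4: 2227 / 4 = 556.750

556.750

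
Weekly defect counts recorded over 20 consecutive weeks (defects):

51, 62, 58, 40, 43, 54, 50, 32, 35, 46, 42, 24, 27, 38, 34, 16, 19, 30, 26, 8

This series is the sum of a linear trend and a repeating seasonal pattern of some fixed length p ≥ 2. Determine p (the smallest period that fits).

4

First differences y_{t+1} − y_t: 11, -4, -18, 3, 11, -4, -18, 3, 11, -4, …
The difference pattern repeats every 4 terms and not for any smaller step, so p = 4.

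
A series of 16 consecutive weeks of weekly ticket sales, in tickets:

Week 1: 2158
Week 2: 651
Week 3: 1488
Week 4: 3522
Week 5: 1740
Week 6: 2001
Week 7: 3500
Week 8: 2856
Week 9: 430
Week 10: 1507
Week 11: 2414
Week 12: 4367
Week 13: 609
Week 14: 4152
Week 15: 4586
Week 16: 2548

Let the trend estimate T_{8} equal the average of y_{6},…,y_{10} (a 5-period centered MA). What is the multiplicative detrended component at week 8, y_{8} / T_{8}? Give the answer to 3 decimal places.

Trend T_8 = (2001 + 3500 + 2856 + 430 + 1507) / 5 = 10294/5 = 2058.80000
Ratio to trend: 2856 / 2058.80000 = 1.387

1.387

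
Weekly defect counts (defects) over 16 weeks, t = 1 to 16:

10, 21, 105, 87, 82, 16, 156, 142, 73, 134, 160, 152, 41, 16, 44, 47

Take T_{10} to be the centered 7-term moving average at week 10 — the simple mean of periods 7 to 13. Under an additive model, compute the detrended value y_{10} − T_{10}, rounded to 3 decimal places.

Trend T_10 = (156 + 142 + 73 + 134 + 160 + 152 + 41) / 7 = 858/7 = 122.57143
Detrended value: 134 − 122.57143 = 11.429

11.429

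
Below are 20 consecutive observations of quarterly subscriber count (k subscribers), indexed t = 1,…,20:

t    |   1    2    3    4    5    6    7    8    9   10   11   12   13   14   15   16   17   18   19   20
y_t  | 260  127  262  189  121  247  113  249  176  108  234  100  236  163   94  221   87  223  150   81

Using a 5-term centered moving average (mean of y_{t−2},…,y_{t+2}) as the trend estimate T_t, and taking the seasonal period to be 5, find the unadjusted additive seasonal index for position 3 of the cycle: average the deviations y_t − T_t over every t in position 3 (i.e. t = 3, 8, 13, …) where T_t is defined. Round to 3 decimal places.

70.450

Season position 3 occurs at t = 3, 8, 13, 18 (where T_t is defined).
t=3: T_3 = 191.80000; y_3 − T_3 = 262 − 191.80000 = 70.20000
t=8: T_8 = 178.60000; y_8 − T_8 = 249 − 178.60000 = 70.40000
t=13: T_13 = 165.40000; y_13 − T_13 = 236 − 165.40000 = 70.60000
t=18: T_18 = 152.40000; y_18 − T_18 = 223 − 152.40000 = 70.60000
Mean deviation: (70.20000 + 70.40000 + 70.60000 + 70.60000) / 4 = 70.450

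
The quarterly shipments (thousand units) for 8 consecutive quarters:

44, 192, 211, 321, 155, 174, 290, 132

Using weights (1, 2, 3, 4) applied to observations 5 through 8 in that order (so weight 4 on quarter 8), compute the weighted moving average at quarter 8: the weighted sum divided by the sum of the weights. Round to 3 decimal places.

Weighted sum: 1·155 + 2·174 + 3·290 + 4·132 = 155 + 348 + 870 + 528 = 1901
Weight total: 1 + 2 + 3 + 4 = 10
WMA = 1901 / 10 = 190.100

190.100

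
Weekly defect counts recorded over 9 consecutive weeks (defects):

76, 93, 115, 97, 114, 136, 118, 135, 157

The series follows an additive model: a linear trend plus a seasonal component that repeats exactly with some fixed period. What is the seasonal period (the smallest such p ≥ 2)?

3

First differences y_{t+1} − y_t: 17, 22, -18, 17, 22, -18, 17, 22, …
The difference pattern repeats every 3 terms and not for any smaller step, so p = 3.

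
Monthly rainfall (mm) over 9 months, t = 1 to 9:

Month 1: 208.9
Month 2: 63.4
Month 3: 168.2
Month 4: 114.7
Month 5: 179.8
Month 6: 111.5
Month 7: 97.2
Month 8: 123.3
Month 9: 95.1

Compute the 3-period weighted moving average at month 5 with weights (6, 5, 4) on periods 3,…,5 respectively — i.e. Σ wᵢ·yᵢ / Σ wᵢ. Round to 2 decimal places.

Weighted sum: 6·168.2 + 5·114.7 + 4·179.8 = 1009.2 + 573.5 + 719.2 = 2301.9
Weight total: 6 + 5 + 4 = 15
WMA = 2301.9 / 15 = 153.46

153.46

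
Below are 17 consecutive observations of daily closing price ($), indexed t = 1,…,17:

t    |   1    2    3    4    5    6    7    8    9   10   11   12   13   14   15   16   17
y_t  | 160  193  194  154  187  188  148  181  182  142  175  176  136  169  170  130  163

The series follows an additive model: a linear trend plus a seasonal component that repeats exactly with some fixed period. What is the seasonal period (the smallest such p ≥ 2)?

First differences y_{t+1} − y_t: 33, 1, -40, 33, 1, -40, 33, 1, …
The difference pattern repeats every 3 terms and not for any smaller step, so p = 3.

3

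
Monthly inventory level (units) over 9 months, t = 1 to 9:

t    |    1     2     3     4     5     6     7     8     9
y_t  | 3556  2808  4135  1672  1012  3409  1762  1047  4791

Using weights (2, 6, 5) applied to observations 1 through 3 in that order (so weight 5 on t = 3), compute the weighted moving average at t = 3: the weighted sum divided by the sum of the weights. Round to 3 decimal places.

Weighted sum: 2·3556 + 6·2808 + 5·4135 = 7112 + 16848 + 20675 = 44635
Weight total: 2 + 6 + 5 = 13
WMA = 44635 / 13 = 3433.462

3433.462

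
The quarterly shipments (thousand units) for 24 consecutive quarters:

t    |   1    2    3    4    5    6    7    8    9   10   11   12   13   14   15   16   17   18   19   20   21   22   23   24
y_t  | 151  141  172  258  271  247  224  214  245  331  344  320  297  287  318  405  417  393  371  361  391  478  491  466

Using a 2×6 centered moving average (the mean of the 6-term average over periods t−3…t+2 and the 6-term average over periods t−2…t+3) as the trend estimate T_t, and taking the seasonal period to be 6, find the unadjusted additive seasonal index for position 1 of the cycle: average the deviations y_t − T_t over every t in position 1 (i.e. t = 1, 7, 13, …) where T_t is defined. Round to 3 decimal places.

-25.111

Season position 1 occurs at t = 7, 13, 19 (where T_t is defined).
t=7: T_7 = 249.25000; y_7 − T_7 = 224 − 249.25000 = -25.25000
t=13: T_13 = 322.33333; y_13 − T_13 = 297 − 322.33333 = -25.33333
t=19: T_19 = 395.75000; y_19 − T_19 = 371 − 395.75000 = -24.75000
Mean deviation: (-25.25000 + -25.33333 + -24.75000) / 3 = -25.111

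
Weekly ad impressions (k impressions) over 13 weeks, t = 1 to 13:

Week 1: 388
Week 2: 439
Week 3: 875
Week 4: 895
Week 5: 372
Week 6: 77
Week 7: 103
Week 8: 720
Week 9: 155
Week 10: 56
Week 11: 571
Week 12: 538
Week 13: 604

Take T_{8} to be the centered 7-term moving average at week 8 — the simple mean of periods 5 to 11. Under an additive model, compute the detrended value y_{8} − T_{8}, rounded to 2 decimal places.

426.57

Trend T_8 = (372 + 77 + 103 + 720 + 155 + 56 + 571) / 7 = 2054/7 = 293.4286
Detrended value: 720 − 293.4286 = 426.57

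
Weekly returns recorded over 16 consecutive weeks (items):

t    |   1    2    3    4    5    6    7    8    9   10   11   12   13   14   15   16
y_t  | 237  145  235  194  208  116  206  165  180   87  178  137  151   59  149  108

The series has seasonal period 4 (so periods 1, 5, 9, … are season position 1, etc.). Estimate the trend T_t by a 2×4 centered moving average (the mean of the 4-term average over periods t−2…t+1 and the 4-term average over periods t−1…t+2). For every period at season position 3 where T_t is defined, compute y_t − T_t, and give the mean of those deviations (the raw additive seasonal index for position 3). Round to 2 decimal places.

35.92

Season position 3 occurs at t = 3, 7, 11 (where T_t is defined).
t=3: T_3 = 199.1250; y_3 − T_3 = 235 − 199.1250 = 35.8750
t=7: T_7 = 170.2500; y_7 − T_7 = 206 − 170.2500 = 35.7500
t=11: T_11 = 141.8750; y_11 − T_11 = 178 − 141.8750 = 36.1250
Mean deviation: (35.8750 + 35.7500 + 36.1250) / 3 = 35.92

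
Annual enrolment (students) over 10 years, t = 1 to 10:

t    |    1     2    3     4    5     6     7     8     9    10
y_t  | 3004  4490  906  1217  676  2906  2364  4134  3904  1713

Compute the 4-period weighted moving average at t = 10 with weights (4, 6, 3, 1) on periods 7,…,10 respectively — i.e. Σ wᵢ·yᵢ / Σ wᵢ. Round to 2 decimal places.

3406.07

Weighted sum: 4·2364 + 6·4134 + 3·3904 + 1·1713 = 9456 + 24804 + 11712 + 1713 = 47685
Weight total: 4 + 6 + 3 + 1 = 14
WMA = 47685 / 14 = 3406.07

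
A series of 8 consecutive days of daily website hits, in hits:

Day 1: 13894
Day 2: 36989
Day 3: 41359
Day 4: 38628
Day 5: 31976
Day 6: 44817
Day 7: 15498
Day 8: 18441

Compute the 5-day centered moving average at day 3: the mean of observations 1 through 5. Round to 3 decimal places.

32569.200

Sum of periods 1–5: 13894 + 36989 + 41359 + 38628 + 31976 = 162846
Divide by 5: 162846 / 5 = 32569.200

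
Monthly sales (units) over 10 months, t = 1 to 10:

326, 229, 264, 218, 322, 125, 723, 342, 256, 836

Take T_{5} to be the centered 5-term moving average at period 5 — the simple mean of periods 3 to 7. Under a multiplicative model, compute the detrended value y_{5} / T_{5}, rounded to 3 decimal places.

0.975

Trend T_5 = (264 + 218 + 322 + 125 + 723) / 5 = 1652/5 = 330.40000
Ratio to trend: 322 / 330.40000 = 0.975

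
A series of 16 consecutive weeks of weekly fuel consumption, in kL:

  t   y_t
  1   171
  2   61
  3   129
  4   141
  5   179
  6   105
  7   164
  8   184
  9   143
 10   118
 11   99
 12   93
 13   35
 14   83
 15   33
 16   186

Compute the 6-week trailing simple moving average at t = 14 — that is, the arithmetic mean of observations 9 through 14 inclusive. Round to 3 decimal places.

95.167

Sum of periods 9–14: 143 + 118 + 99 + 93 + 35 + 83 = 571
Divide by 6: 571 / 6 = 95.167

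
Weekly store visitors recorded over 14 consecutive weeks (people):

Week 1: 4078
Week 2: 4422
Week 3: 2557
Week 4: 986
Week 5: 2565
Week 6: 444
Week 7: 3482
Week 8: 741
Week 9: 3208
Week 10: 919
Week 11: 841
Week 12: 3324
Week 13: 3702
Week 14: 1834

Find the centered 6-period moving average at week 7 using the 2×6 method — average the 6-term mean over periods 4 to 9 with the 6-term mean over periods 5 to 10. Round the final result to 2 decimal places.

Sum over 4–9: 986 + 2565 + 444 + 3482 + 741 + 3208 = 11426
Sum over 5–10: 2565 + 444 + 3482 + 741 + 3208 + 919 = 11359
CMA at t=7 = (11426 + 11359) / (2·6) = 22785 / 12 = 1898.75

1898.75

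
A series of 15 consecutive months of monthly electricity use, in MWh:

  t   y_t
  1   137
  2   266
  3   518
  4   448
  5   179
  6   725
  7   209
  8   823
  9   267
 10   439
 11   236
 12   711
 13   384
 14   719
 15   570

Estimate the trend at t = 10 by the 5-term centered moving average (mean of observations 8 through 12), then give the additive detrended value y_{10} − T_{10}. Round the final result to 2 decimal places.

-56.20

Trend T_10 = (823 + 267 + 439 + 236 + 711) / 5 = 2476/5 = 495.2000
Detrended value: 439 − 495.2000 = -56.20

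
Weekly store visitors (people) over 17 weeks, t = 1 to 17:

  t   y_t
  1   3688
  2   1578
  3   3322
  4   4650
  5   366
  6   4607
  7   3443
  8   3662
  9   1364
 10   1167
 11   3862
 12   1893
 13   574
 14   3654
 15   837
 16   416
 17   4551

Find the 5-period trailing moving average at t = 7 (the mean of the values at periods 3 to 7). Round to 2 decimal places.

Sum of periods 3–7: 3322 + 4650 + 366 + 4607 + 3443 = 16388
Divide by 5: 16388 / 5 = 3277.60

3277.60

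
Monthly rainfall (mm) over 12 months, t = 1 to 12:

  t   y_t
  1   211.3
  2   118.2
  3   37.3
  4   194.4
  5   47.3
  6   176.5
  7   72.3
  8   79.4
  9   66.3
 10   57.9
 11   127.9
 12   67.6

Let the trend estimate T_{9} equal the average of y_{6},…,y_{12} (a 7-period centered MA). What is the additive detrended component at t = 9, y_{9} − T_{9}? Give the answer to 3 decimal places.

Trend T_9 = (176.5 + 72.3 + 79.4 + 66.3 + 57.9 + 127.9 + 67.6) / 7 = 647.9/7 = 92.55714
Detrended value: 66.3 − 92.55714 = -26.257

-26.257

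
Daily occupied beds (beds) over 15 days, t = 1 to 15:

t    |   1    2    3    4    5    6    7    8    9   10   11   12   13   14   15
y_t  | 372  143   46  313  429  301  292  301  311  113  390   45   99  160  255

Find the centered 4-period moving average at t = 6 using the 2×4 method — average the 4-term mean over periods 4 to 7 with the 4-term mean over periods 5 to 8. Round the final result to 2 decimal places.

Sum over 4–7: 313 + 429 + 301 + 292 = 1335
Sum over 5–8: 429 + 301 + 292 + 301 = 1323
CMA at t=6 = (1335 + 1323) / (2·4) = 2658 / 8 = 332.25

332.25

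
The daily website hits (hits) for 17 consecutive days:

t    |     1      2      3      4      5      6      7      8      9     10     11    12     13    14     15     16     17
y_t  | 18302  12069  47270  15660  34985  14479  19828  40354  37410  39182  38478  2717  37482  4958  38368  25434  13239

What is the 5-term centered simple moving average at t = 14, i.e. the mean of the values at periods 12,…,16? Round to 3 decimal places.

21791.800

Sum of periods 12–16: 2717 + 37482 + 4958 + 38368 + 25434 = 108959
Divide by 5: 108959 / 5 = 21791.800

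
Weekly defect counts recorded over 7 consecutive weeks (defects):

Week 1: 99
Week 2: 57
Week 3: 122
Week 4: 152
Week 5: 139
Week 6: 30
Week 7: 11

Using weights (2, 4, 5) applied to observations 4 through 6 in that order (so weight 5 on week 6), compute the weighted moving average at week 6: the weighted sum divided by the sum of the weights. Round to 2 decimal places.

Weighted sum: 2·152 + 4·139 + 5·30 = 304 + 556 + 150 = 1010
Weight total: 2 + 4 + 5 = 11
WMA = 1010 / 11 = 91.82

91.82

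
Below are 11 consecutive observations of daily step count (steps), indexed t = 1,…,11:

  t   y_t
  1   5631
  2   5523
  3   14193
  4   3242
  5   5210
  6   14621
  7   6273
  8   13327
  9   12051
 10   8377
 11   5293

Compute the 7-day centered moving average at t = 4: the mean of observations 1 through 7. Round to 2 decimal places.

Sum of periods 1–7: 5631 + 5523 + 14193 + 3242 + 5210 + 14621 + 6273 = 54693
Divide by 7: 54693 / 7 = 7813.29

7813.29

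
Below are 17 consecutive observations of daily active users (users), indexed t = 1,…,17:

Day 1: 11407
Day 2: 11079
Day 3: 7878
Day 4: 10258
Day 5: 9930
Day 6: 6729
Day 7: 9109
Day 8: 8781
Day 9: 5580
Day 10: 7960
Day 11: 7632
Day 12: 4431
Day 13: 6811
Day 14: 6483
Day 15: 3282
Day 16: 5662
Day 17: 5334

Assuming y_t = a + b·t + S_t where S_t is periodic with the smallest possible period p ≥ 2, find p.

3

First differences y_{t+1} − y_t: -328, -3201, 2380, -328, -3201, 2380, -328, -3201, …
The difference pattern repeats every 3 terms and not for any smaller step, so p = 3.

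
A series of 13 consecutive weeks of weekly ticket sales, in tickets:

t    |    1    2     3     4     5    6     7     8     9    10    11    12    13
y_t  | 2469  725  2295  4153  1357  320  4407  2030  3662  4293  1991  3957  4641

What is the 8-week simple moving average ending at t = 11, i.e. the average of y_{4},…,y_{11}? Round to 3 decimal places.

2776.625

Sum of periods 4–11: 4153 + 1357 + 320 + 4407 + 2030 + 3662 + 4293 + 1991 = 22213
Divide by 8: 22213 / 8 = 2776.625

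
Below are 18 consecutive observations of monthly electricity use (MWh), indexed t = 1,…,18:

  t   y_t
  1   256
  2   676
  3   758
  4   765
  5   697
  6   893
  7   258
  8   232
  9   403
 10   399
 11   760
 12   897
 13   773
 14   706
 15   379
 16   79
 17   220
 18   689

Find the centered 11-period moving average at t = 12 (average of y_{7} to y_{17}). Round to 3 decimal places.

464.182

Sum of periods 7–17: 258 + 232 + 403 + 399 + 760 + 897 + 773 + 706 + 379 + 79 + 220 = 5106
Divide by 11: 5106 / 11 = 464.182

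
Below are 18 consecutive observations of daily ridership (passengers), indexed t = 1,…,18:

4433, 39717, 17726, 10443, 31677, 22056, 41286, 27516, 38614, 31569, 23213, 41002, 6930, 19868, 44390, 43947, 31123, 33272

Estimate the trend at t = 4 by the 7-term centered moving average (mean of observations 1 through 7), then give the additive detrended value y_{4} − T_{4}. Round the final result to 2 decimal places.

Trend T_4 = (4433 + 39717 + 17726 + 10443 + 31677 + 22056 + 41286) / 7 = 167338/7 = 23905.4286
Detrended value: 10443 − 23905.4286 = -13462.43

-13462.43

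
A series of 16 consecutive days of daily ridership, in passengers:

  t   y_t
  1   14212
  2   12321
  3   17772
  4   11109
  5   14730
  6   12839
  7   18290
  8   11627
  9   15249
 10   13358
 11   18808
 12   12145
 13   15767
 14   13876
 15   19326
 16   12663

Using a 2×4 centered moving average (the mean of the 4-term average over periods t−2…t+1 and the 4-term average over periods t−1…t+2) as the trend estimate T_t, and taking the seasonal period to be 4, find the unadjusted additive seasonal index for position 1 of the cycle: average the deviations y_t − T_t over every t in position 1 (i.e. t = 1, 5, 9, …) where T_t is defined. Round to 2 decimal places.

553.08

Season position 1 occurs at t = 5, 9, 13 (where T_t is defined).
t=5: T_5 = 14177.2500; y_5 − T_5 = 14730 − 14177.2500 = 552.7500
t=9: T_9 = 14695.7500; y_9 − T_9 = 15249 − 14695.7500 = 553.2500
t=13: T_13 = 15213.7500; y_13 − T_13 = 15767 − 15213.7500 = 553.2500
Mean deviation: (552.7500 + 553.2500 + 553.2500) / 3 = 553.08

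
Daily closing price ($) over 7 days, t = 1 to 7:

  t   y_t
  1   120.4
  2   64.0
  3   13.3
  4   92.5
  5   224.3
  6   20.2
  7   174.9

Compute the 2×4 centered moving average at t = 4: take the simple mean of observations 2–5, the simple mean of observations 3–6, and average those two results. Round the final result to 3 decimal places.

93.050

Sum over 2–5: 64.0 + 13.3 + 92.5 + 224.3 = 394.1
Sum over 3–6: 13.3 + 92.5 + 224.3 + 20.2 = 350.3
CMA at t=4 = (394.1 + 350.3) / (2·4) = 744.4 / 8 = 93.050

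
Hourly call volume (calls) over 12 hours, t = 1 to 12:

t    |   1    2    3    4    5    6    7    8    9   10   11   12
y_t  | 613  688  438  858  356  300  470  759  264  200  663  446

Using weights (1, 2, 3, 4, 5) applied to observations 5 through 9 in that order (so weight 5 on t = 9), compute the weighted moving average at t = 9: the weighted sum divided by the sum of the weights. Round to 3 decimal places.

448.133

Weighted sum: 1·356 + 2·300 + 3·470 + 4·759 + 5·264 = 356 + 600 + 1410 + 3036 + 1320 = 6722
Weight total: 1 + 2 + 3 + 4 + 5 = 15
WMA = 6722 / 15 = 448.133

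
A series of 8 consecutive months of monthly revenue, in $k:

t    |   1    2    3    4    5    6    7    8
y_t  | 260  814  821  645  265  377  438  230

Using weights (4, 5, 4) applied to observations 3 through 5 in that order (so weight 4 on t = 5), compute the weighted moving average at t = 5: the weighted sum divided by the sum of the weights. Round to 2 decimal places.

Weighted sum: 4·821 + 5·645 + 4·265 = 3284 + 3225 + 1060 = 7569
Weight total: 4 + 5 + 4 = 13
WMA = 7569 / 13 = 582.23

582.23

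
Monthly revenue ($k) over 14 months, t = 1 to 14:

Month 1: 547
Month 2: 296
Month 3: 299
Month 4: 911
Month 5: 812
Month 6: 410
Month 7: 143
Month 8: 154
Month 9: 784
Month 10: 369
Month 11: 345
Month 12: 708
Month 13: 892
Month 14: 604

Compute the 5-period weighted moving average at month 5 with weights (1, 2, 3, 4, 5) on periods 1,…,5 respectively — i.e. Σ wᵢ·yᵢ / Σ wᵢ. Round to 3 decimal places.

649.333

Weighted sum: 1·547 + 2·296 + 3·299 + 4·911 + 5·812 = 547 + 592 + 897 + 3644 + 4060 = 9740
Weight total: 1 + 2 + 3 + 4 + 5 = 15
WMA = 9740 / 15 = 649.333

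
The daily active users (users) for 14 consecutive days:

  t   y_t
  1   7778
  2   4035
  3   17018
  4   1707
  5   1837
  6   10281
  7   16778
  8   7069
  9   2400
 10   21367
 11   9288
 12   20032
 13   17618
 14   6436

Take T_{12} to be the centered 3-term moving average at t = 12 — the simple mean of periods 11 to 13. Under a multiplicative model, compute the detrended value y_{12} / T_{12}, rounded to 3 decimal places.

Trend T_12 = (9288 + 20032 + 17618) / 3 = 46938/3 = 15646.00000
Ratio to trend: 20032 / 15646.00000 = 1.280

1.280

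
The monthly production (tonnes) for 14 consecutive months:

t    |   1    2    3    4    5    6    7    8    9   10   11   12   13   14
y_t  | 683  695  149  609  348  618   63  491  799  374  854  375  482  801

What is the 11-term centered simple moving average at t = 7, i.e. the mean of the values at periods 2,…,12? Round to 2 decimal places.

Sum of periods 2–12: 695 + 149 + 609 + 348 + 618 + 63 + 491 + 799 + 374 + 854 + 375 = 5375
Divide by 11: 5375 / 11 = 488.64

488.64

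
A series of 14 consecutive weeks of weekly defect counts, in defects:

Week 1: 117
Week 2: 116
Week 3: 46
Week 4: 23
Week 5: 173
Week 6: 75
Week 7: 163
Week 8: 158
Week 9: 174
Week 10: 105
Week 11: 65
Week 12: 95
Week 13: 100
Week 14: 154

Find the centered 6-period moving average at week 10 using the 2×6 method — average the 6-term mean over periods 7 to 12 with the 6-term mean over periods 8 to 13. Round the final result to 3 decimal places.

Sum over 7–12: 163 + 158 + 174 + 105 + 65 + 95 = 760
Sum over 8–13: 158 + 174 + 105 + 65 + 95 + 100 = 697
CMA at t=10 = (760 + 697) / (2·6) = 1457 / 12 = 121.417

121.417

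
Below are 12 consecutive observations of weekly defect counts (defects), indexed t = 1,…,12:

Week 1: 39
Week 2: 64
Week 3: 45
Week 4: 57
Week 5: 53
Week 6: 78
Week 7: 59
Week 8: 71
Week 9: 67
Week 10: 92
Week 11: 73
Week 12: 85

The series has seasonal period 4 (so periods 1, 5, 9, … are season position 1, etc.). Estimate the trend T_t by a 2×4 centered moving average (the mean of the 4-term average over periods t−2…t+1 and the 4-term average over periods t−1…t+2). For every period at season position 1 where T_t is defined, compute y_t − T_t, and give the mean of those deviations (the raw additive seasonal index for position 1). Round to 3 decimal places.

-7.000

Season position 1 occurs at t = 5, 9 (where T_t is defined).
t=5: T_5 = 60.00000; y_5 − T_5 = 53 − 60.00000 = -7.00000
t=9: T_9 = 74.00000; y_9 − T_9 = 67 − 74.00000 = -7.00000
Mean deviation: (-7.00000 + -7.00000) / 2 = -7.000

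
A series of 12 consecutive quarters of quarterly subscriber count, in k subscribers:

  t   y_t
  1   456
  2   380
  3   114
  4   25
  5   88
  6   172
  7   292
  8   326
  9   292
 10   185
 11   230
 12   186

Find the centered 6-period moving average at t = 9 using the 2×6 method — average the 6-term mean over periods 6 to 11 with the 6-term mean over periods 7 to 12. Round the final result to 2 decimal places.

250.67

Sum over 6–11: 172 + 292 + 326 + 292 + 185 + 230 = 1497
Sum over 7–12: 292 + 326 + 292 + 185 + 230 + 186 = 1511
CMA at t=9 = (1497 + 1511) / (2·6) = 3008 / 12 = 250.67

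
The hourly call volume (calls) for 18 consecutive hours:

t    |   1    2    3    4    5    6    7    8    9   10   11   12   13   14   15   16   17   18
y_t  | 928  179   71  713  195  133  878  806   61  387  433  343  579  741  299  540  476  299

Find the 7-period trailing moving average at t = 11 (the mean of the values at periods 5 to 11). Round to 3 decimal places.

413.286

Sum of periods 5–11: 195 + 133 + 878 + 806 + 61 + 387 + 433 = 2893
Divide by 7: 2893 / 7 = 413.286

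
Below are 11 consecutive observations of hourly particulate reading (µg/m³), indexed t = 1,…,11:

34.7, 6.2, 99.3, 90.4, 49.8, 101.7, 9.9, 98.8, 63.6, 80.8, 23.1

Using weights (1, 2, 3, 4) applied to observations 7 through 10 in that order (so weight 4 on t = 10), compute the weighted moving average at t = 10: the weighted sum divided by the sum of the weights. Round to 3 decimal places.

Weighted sum: 1·9.9 + 2·98.8 + 3·63.6 + 4·80.8 = 9.9 + 197.6 + 190.8 + 323.2 = 721.5
Weight total: 1 + 2 + 3 + 4 = 10
WMA = 721.5 / 10 = 72.150

72.150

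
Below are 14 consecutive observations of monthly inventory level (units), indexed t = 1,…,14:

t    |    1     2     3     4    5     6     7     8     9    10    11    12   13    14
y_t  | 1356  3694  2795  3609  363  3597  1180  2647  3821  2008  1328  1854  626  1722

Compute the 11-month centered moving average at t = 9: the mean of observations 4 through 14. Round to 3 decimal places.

2068.636

Sum of periods 4–14: 3609 + 363 + 3597 + 1180 + 2647 + 3821 + 2008 + 1328 + 1854 + 626 + 1722 = 22755
Divide by 11: 22755 / 11 = 2068.636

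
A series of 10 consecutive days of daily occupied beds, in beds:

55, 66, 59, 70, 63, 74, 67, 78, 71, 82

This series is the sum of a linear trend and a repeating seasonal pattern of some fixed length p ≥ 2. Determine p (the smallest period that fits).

2

First differences y_{t+1} − y_t: 11, -7, 11, -7, 11, -7, …
The difference pattern repeats every 2 terms and not for any smaller step, so p = 2.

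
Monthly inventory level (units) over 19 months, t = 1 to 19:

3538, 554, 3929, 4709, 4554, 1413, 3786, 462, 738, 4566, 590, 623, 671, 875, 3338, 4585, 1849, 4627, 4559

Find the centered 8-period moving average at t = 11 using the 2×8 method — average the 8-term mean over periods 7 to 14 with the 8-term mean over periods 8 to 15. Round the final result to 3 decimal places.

1510.875

Sum over 7–14: 3786 + 462 + 738 + 4566 + 590 + 623 + 671 + 875 = 12311
Sum over 8–15: 462 + 738 + 4566 + 590 + 623 + 671 + 875 + 3338 = 11863
CMA at t=11 = (12311 + 11863) / (2·8) = 24174 / 16 = 1510.875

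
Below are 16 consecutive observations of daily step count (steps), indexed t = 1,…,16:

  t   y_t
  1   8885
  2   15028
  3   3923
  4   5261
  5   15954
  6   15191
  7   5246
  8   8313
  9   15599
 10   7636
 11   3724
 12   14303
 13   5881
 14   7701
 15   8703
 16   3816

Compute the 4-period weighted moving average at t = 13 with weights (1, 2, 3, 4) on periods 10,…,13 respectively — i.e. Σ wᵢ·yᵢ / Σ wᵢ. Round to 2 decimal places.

Weighted sum: 1·7636 + 2·3724 + 3·14303 + 4·5881 = 7636 + 7448 + 42909 + 23524 = 81517
Weight total: 1 + 2 + 3 + 4 = 10
WMA = 81517 / 10 = 8151.70

8151.70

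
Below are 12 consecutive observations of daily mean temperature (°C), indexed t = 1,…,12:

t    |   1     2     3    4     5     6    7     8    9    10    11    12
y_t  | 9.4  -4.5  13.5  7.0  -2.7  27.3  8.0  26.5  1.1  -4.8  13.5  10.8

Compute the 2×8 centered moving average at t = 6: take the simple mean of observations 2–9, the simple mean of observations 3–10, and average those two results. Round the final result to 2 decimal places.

9.51

Sum over 2–9: (-4.5) + 13.5 + 7.0 + (-2.7) + 27.3 + 8.0 + 26.5 + 1.1 = 76.2
Sum over 3–10: 13.5 + 7.0 + (-2.7) + 27.3 + 8.0 + 26.5 + 1.1 + (-4.8) = 75.9
CMA at t=6 = (76.2 + 75.9) / (2·8) = 152.1 / 16 = 9.51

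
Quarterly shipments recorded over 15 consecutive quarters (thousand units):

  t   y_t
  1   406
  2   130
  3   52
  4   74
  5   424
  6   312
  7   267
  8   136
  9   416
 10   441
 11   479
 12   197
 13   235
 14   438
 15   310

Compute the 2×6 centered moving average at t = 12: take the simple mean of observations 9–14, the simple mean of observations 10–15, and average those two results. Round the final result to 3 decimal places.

358.833

Sum over 9–14: 416 + 441 + 479 + 197 + 235 + 438 = 2206
Sum over 10–15: 441 + 479 + 197 + 235 + 438 + 310 = 2100
CMA at t=12 = (2206 + 2100) / (2·6) = 4306 / 12 = 358.833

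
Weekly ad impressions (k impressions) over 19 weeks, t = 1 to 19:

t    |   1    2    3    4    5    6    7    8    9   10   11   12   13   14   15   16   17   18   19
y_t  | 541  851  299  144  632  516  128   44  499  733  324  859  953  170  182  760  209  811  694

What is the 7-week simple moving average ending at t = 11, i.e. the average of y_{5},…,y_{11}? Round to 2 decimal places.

410.86

Sum of periods 5–11: 632 + 516 + 128 + 44 + 499 + 733 + 324 = 2876
Divide by 7: 2876 / 7 = 410.86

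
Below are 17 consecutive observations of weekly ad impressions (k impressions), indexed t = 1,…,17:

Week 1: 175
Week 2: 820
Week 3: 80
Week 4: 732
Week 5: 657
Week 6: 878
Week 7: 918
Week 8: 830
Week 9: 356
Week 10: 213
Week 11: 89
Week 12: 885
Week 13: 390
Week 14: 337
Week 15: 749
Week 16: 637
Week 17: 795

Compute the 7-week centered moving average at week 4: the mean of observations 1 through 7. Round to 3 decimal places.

608.571

Sum of periods 1–7: 175 + 820 + 80 + 732 + 657 + 878 + 918 = 4260
Divide by 7: 4260 / 7 = 608.571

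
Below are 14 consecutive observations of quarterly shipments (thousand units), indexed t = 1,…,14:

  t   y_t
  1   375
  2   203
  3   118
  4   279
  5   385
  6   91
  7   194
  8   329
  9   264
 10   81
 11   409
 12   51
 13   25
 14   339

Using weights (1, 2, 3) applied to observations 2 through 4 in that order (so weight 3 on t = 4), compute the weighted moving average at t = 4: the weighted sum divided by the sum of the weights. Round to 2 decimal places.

212.67

Weighted sum: 1·203 + 2·118 + 3·279 = 203 + 236 + 837 = 1276
Weight total: 1 + 2 + 3 = 6
WMA = 1276 / 6 = 212.67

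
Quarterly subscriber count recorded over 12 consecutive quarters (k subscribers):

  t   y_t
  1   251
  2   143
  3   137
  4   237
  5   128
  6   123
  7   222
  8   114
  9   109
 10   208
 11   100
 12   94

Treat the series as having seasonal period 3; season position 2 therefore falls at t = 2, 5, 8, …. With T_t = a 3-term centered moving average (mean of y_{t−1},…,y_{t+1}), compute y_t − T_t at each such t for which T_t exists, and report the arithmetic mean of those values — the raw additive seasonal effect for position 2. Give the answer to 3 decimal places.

Season position 2 occurs at t = 2, 5, 8, 11 (where T_t is defined).
t=2: T_2 = 177.00000; y_2 − T_2 = 143 − 177.00000 = -34.00000
t=5: T_5 = 162.66667; y_5 − T_5 = 128 − 162.66667 = -34.66667
t=8: T_8 = 148.33333; y_8 − T_8 = 114 − 148.33333 = -34.33333
t=11: T_11 = 134.00000; y_11 − T_11 = 100 − 134.00000 = -34.00000
Mean deviation: (-34.00000 + -34.66667 + -34.33333 + -34.00000) / 4 = -34.250

-34.250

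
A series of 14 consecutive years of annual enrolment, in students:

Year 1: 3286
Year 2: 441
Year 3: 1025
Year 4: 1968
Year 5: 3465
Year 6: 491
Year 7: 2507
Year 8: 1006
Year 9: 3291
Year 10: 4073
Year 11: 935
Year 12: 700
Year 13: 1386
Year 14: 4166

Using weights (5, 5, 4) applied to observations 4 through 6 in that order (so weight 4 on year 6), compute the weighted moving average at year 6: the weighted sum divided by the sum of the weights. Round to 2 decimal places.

2080.64

Weighted sum: 5·1968 + 5·3465 + 4·491 = 9840 + 17325 + 1964 = 29129
Weight total: 5 + 5 + 4 = 14
WMA = 29129 / 14 = 2080.64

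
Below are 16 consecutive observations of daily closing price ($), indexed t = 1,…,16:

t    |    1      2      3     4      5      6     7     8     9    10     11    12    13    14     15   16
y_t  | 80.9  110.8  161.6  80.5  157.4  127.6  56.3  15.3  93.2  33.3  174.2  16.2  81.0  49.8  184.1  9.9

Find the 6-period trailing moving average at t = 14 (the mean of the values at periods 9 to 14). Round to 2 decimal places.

74.62

Sum of periods 9–14: 93.2 + 33.3 + 174.2 + 16.2 + 81.0 + 49.8 = 447.7
Divide by 6: 447.7 / 6 = 74.62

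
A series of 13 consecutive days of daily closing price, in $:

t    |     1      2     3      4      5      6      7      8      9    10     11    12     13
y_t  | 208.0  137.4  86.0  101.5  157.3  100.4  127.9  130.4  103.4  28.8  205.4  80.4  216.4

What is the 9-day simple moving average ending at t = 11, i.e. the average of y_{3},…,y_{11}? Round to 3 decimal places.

115.678

Sum of periods 3–11: 86.0 + 101.5 + 157.3 + 100.4 + 127.9 + 130.4 + 103.4 + 28.8 + 205.4 = 1041.1
Divide by 9: 1041.1 / 9 = 115.678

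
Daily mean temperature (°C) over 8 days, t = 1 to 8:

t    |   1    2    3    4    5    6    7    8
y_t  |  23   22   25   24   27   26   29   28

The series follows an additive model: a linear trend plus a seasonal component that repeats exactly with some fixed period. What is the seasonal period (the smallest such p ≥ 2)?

2

First differences y_{t+1} − y_t: -1, 3, -1, 3, -1, 3, …
The difference pattern repeats every 2 terms and not for any smaller step, so p = 2.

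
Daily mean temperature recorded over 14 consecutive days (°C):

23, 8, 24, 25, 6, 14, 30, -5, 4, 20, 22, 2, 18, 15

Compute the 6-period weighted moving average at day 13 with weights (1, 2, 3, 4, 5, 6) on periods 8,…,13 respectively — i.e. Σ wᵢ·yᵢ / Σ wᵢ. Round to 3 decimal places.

Weighted sum: 1·-5 + 2·4 + 3·20 + 4·22 + 5·2 + 6·18 = -5 + 8 + 60 + 88 + 10 + 108 = 269
Weight total: 1 + 2 + 3 + 4 + 5 + 6 = 21
WMA = 269 / 21 = 12.810

12.810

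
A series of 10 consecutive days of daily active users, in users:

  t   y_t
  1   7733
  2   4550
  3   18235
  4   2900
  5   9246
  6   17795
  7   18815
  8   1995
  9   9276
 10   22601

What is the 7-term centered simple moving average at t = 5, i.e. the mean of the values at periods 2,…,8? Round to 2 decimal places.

10505.14

Sum of periods 2–8: 4550 + 18235 + 2900 + 9246 + 17795 + 18815 + 1995 = 73536
Divide by 7: 73536 / 7 = 10505.14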